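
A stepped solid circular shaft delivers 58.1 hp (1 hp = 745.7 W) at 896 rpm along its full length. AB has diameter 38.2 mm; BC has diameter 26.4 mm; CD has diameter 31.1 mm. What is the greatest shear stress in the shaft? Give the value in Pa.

ω = 2π·896/60 = 93.83 rad/s, so T = P/ω = 58.1×745.7 / 93.83 = 461.7 N·m.
Under the same torque, τ_max = 16T/(πd³) is largest where d is smallest — segment BC (d = 26.4 mm).
τ_max = 16·461.7/(π·(0.0264)³) = 1.278×10^8 Pa.

1.28e8 Pa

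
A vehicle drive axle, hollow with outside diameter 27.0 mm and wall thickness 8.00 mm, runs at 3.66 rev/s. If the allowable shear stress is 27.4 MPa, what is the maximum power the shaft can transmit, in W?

J = π(d_o⁴ − d_i⁴)/32 = π(0.0270⁴ − 0.0110⁴)/32 = 5.074×10^-8 m⁴.
T_max = τ_allow·J/r = 2.74×10^7 × 5.074×10^-8 / 0.0135 = 103.0 N·m.
ω = 2π·3.66 = 23.00 rad/s, so P_max = T_max·ω = 2368 W.

2370 W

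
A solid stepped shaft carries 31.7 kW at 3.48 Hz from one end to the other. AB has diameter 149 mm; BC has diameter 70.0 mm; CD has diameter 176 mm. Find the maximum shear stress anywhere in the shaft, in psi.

3120 psi

ω = 2π·3.48 = 21.87 rad/s, so T = P/ω = 31.7×10³ / 21.87 = 1450 N·m.
Under the same torque, τ_max = 16T/(πd³) is largest where d is smallest — segment BC (d = 70.0 mm).
τ_max = 16·1450/(π·(0.0700)³) = 2.153×10^7 Pa.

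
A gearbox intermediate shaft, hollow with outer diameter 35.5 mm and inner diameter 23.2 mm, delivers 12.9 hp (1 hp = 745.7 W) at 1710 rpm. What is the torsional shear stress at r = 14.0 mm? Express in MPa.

5.90 MPa

ω = 2π·1710/60 = 179.1 rad/s, so T = P/ω = 12.9×745.7 / 179.1 = 53.72 N·m.
J = π(d_o⁴ − d_i⁴)/32 = π(0.0355⁴ − 0.0232⁴)/32 = 1.275×10^-7 m⁴.
Shear stress varies linearly with radius: τ = T·r/J = 53.72 × 0.0140 / 1.275×10^-7 = 5.899×10^6 Pa.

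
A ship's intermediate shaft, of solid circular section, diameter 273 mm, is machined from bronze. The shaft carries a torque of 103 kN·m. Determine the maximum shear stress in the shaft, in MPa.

25.8 MPa

J = πd⁴/32 = π(0.273)⁴/32 = 5.453×10^-4 m⁴.
τ_max = T·r/J = 103000 × 0.137 / 5.453×10^-4 = 2.578×10^7 Pa.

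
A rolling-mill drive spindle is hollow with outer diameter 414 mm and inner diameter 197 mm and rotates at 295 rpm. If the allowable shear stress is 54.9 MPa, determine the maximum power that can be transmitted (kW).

J = π(d_o⁴ − d_i⁴)/32 = π(0.414⁴ − 0.197⁴)/32 = 2.736×10^-3 m⁴.
T_max = τ_allow·J/r = 5.49×10^7 × 2.736×10^-3 / 0.207 = 725700 N·m.
ω = 2π·295/60 = 30.89 rad/s, so P_max = T_max·ω = 2.242×10^7 W.

22400 kW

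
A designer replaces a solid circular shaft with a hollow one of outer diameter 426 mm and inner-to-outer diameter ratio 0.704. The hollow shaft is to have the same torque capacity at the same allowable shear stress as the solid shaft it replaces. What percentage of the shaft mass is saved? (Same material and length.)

39.1 %

Equal τ_max and T ⇒ the solid shaft needs d_s³ = d_o³(1−k⁴), so d_s = 426·(1−0.704⁴)^(1/3) = 387.8 mm.
Area ratio A_h/A_s = d_o²(1−k²)/d_s² = (1−k²)/(1−k⁴)^(2/3) = 0.6087.
Mass saving = 1 − 0.6087 = 39.1 %.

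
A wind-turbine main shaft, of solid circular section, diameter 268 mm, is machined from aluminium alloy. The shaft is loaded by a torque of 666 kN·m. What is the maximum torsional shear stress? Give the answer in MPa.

J = πd⁴/32 = π(0.268)⁴/32 = 5.065×10^-4 m⁴.
τ_max = T·r/J = 666000 × 0.134 / 5.065×10^-4 = 1.762×10^8 Pa.

176 MPa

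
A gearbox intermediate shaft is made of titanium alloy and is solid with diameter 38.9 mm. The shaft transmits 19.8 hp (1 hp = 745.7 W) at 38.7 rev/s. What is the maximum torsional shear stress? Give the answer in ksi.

0.762 ksi

ω = 2π·38.7 = 243.2 rad/s, so T = P/ω = 19.8×745.7 / 243.2 = 60.72 N·m.
J = πd⁴/32 = π(0.0389)⁴/32 = 2.248×10^-7 m⁴.
τ_max = T·r/J = 60.72 × 0.0194 / 2.248×10^-7 = 5.254×10^6 Pa.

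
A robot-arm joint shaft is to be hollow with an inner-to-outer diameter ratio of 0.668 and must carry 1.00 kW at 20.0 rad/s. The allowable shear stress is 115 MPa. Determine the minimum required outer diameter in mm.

ω = 20.0 rad/s, so T = P/ω = 1.00×10³ / 20.00 = 50.00 N·m.
For a hollow shaft with d_i/d_o = 0.668: τ_max = 16T/(π d_o³ (1−k⁴)), so d_o = [16T/(π τ_allow (1−k⁴))]^(1/3) = [16·50.00/(π·1.15×10^8·0.8009)]^(1/3) = 0.01404 m.

14.0 mm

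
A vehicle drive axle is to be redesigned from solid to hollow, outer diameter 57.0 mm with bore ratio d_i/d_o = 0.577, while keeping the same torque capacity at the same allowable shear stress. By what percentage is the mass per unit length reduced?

27.9 %

Equal τ_max and T ⇒ the solid shaft needs d_s³ = d_o³(1−k⁴), so d_s = 57.0·(1−0.577⁴)^(1/3) = 54.81 mm.
Area ratio A_h/A_s = d_o²(1−k²)/d_s² = (1−k²)/(1−k⁴)^(2/3) = 0.7214.
Mass saving = 1 − 0.7214 = 27.9 %.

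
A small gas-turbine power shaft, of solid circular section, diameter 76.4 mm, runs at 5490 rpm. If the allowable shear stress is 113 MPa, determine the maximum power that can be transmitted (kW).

5690 kW

J = πd⁴/32 = π(0.0764)⁴/32 = 3.345×10^-6 m⁴.
T_max = τ_allow·J/r = 1.13×10^8 × 3.345×10^-6 / 0.0382 = 9894 N·m.
ω = 2π·5490/60 = 574.9 rad/s, so P_max = T_max·ω = 5.688×10^6 W.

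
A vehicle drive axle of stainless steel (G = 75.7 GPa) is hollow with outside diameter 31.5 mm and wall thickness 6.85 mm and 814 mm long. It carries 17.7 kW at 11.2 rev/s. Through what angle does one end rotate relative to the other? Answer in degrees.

1.79°

ω = 2π·11.2 = 70.37 rad/s, so T = P/ω = 17.7×10³ / 70.37 = 251.5 N·m.
J = π(d_o⁴ − d_i⁴)/32 = π(0.0315⁴ − 0.0178⁴)/32 = 8.680×10^-8 m⁴.
θ = T·L/(G·J) = 251.5 × 0.814 / (75.7×10⁹ × 8.680×10^-8) = 0.03116 rad.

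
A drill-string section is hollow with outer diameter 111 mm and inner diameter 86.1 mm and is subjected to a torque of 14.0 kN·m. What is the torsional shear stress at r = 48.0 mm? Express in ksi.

J = π(d_o⁴ − d_i⁴)/32 = π(0.111⁴ − 0.0861⁴)/32 = 9.508×10^-6 m⁴.
Shear stress varies linearly with radius: τ = T·r/J = 14000 × 0.0480 / 9.508×10^-6 = 7.067×10^7 Pa.

10.3 ksi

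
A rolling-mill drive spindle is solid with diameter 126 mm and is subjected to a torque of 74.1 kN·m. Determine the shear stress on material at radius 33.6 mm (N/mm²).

J = πd⁴/32 = π(0.126)⁴/32 = 2.474×10^-5 m⁴.
Shear stress varies linearly with radius: τ = T·r/J = 74100 × 0.0336 / 2.474×10^-5 = 1.006×10^8 Pa.

101 N/mm²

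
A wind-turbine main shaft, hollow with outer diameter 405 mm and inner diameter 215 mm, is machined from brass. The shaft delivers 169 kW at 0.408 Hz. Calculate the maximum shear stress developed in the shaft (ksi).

0.796 ksi

ω = 2π·0.408 = 2.564 rad/s, so T = P/ω = 169×10³ / 2.564 = 65920 N·m.
J = π(d_o⁴ − d_i⁴)/32 = π(0.405⁴ − 0.215⁴)/32 = 2.432×10^-3 m⁴.
τ_max = T·r/J = 65920 × 0.203 / 2.432×10^-3 = 5.490×10^6 Pa.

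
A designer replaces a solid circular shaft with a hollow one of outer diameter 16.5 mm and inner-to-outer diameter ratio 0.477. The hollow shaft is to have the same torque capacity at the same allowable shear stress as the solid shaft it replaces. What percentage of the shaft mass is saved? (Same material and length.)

20.0 %

Equal τ_max and T ⇒ the solid shaft needs d_s³ = d_o³(1−k⁴), so d_s = 16.5·(1−0.477⁴)^(1/3) = 16.21 mm.
Area ratio A_h/A_s = d_o²(1−k²)/d_s² = (1−k²)/(1−k⁴)^(2/3) = 0.8003.
Mass saving = 1 − 0.8003 = 20.0 %.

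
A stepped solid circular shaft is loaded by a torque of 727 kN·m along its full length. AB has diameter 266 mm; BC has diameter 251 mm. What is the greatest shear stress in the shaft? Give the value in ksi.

Under the same torque, τ_max = 16T/(πd³) is largest where d is smallest — segment BC (d = 251 mm).
τ_max = 16·727000/(π·(0.251)³) = 2.341×10^8 Pa.

34.0 ksi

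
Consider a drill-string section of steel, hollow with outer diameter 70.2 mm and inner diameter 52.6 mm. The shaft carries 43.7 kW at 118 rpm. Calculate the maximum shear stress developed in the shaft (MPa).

76.0 MPa

ω = 2π·118/60 = 12.36 rad/s, so T = P/ω = 43.7×10³ / 12.36 = 3536 N·m.
J = π(d_o⁴ − d_i⁴)/32 = π(0.0702⁴ − 0.0526⁴)/32 = 1.633×10^-6 m⁴.
τ_max = T·r/J = 3536 × 0.0351 / 1.633×10^-6 = 7.603×10^7 Pa.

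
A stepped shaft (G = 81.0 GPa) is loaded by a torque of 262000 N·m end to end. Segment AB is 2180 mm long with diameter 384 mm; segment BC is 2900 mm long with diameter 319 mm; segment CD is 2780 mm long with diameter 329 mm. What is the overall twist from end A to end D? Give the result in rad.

J_AB = π(0.384)⁴/32 = 2.13×10^-3 m⁴; J_BC = π(0.319)⁴/32 = 1.02×10^-3 m⁴; J_CD = π(0.329)⁴/32 = 1.15×10^-3 m⁴.
θ = (T/G)·Σ L_i/J_i = (262000/81.0×10⁹)·(2.18/2.13×10^-3 + 2.90/1.02×10^-3 + 2.78/1.15×10^-3) = 0.02035 rad.

0.0203 rad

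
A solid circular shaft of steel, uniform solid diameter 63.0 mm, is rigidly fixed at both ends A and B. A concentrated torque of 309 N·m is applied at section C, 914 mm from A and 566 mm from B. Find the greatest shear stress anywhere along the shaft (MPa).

3.89 MPa

With uniform GJ and both ends fixed, compatibility θ_AC = θ_CB gives T_A·a = T_B·b, together with T_A + T_B = T₀.
T_A = T₀·b/(a+b) = 309.0·566/1480 = 118.2 N·m; T_B = 190.8 N·m.
τ in each portion: τ_AC = 2.41×10^6 Pa, τ_CB = 3.89×10^6 Pa; maximum is in CB.
τ_max = T_CB·r/J = 190.8·0.0315/1.55×10^-6 = 3.887×10^6 Pa.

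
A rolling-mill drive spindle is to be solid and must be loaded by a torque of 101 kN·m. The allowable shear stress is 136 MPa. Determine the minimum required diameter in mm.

156 mm

For a solid shaft τ_max = 16T/(πd³), so d = (16T/(π τ_allow))^(1/3) = (16·101000/(π·1.36×10^8))^(1/3) = 0.1558 m.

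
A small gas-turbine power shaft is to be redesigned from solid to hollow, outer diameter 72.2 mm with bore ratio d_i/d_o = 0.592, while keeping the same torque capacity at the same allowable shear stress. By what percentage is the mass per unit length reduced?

Equal τ_max and T ⇒ the solid shaft needs d_s³ = d_o³(1−k⁴), so d_s = 72.2·(1−0.592⁴)^(1/3) = 69.11 mm.
Area ratio A_h/A_s = d_o²(1−k²)/d_s² = (1−k²)/(1−k⁴)^(2/3) = 0.7088.
Mass saving = 1 − 0.7088 = 29.1 %.

29.1 %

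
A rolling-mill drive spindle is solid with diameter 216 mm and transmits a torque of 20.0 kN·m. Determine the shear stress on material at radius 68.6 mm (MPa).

J = πd⁴/32 = π(0.216)⁴/32 = 2.137×10^-4 m⁴.
Shear stress varies linearly with radius: τ = T·r/J = 20000 × 0.0686 / 2.137×10^-4 = 6.420×10^6 Pa.

6.42 MPa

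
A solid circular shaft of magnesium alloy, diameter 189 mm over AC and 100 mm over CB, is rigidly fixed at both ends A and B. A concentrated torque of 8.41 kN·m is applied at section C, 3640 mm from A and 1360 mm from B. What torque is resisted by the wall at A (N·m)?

6950 N·m

Compatibility: T_A·a/J_AC = T_B·b/J_CB with T_A + T_B = T₀.
J_AC = 1.25×10^-4 m⁴, J_CB = 9.82×10^-6 m⁴, so T_A = T₀·(J_AC/a)/((J_AC/a)+(J_CB/b)) = 6952 N·m, T_B = 1458 N·m.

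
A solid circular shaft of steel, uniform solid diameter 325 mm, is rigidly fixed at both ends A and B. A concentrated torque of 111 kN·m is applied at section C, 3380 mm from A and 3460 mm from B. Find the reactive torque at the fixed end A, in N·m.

With uniform GJ and both ends fixed, compatibility θ_AC = θ_CB gives T_A·a = T_B·b, together with T_A + T_B = T₀.
T_A = T₀·b/(a+b) = 111000·3460/6840 = 56150 N·m; T_B = 54850 N·m.

56100 N·m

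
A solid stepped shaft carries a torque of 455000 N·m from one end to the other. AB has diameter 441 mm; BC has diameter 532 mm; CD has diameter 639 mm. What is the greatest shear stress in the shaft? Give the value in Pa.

2.70e7 Pa

Under the same torque, τ_max = 16T/(πd³) is largest where d is smallest — segment AB (d = 441 mm).
τ_max = 16·455000/(π·(0.441)³) = 2.702×10^7 Pa.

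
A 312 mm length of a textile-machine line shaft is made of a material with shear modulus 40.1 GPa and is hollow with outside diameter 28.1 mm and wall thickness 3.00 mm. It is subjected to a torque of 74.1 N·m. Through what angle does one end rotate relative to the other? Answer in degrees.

J = π(d_o⁴ − d_i⁴)/32 = π(0.0281⁴ − 0.0221⁴)/32 = 3.779×10^-8 m⁴.
θ = T·L/(G·J) = 74.10 × 0.312 / (40.1×10⁹ × 3.779×10^-8) = 0.01526 rad.

0.874°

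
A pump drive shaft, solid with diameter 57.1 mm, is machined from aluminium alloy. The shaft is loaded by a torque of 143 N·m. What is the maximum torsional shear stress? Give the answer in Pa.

3.91e6 Pa

J = πd⁴/32 = π(0.0571)⁴/32 = 1.044×10^-6 m⁴.
τ_max = T·r/J = 143.0 × 0.0285 / 1.044×10^-6 = 3.912×10^6 Pa.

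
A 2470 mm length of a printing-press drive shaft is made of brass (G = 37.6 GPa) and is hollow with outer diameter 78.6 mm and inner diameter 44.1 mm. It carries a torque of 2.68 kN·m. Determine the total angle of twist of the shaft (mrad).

52.2 mrad

J = π(d_o⁴ − d_i⁴)/32 = π(0.0786⁴ − 0.0441⁴)/32 = 3.376×10^-6 m⁴.
θ = T·L/(G·J) = 2680 × 2.47 / (37.6×10⁹ × 3.376×10^-6) = 0.05215 rad.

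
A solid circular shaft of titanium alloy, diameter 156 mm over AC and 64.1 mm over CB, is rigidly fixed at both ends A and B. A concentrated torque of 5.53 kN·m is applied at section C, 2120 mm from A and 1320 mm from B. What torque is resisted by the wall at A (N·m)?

Compatibility: T_A·a/J_AC = T_B·b/J_CB with T_A + T_B = T₀.
J_AC = 5.81×10^-5 m⁴, J_CB = 1.66×10^-6 m⁴, so T_A = T₀·(J_AC/a)/((J_AC/a)+(J_CB/b)) = 5288 N·m, T_B = 242.1 N·m.

5290 N·m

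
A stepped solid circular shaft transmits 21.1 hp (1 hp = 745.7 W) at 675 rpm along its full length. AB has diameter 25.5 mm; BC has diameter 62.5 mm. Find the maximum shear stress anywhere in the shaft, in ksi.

9.92 ksi

ω = 2π·675/60 = 70.69 rad/s, so T = P/ω = 21.1×745.7 / 70.69 = 222.6 N·m.
Under the same torque, τ_max = 16T/(πd³) is largest where d is smallest — segment AB (d = 25.5 mm).
τ_max = 16·222.6/(π·(0.0255)³) = 6.837×10^7 Pa.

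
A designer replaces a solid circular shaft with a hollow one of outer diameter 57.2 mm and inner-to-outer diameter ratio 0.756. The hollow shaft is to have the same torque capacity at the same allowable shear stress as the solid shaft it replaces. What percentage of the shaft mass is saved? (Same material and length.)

44.2 %

Equal τ_max and T ⇒ the solid shaft needs d_s³ = d_o³(1−k⁴), so d_s = 57.2·(1−0.756⁴)^(1/3) = 50.14 mm.
Area ratio A_h/A_s = d_o²(1−k²)/d_s² = (1−k²)/(1−k⁴)^(2/3) = 0.5577.
Mass saving = 1 − 0.5577 = 44.2 %.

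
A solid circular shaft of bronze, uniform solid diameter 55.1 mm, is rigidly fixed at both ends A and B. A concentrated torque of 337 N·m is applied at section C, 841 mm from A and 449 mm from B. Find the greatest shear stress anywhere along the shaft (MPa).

6.69 MPa

With uniform GJ and both ends fixed, compatibility θ_AC = θ_CB gives T_A·a = T_B·b, together with T_A + T_B = T₀.
T_A = T₀·b/(a+b) = 337.0·449/1290 = 117.3 N·m; T_B = 219.7 N·m.
τ in each portion: τ_AC = 3.57×10^6 Pa, τ_CB = 6.69×10^6 Pa; maximum is in CB.
τ_max = T_CB·r/J = 219.7·0.0276/9.05×10^-7 = 6.689×10^6 Pa.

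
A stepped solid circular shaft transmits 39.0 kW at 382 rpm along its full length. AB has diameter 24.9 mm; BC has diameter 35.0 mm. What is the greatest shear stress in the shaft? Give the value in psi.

46600 psi

ω = 2π·382/60 = 40.00 rad/s, so T = P/ω = 39.0×10³ / 40.00 = 974.9 N·m.
Under the same torque, τ_max = 16T/(πd³) is largest where d is smallest — segment AB (d = 24.9 mm).
τ_max = 16·974.9/(π·(0.0249)³) = 3.216×10^8 Pa.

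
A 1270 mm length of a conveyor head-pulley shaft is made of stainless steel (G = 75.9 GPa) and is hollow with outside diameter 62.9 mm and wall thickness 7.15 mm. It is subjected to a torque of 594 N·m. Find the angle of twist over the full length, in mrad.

10.0 mrad

J = π(d_o⁴ − d_i⁴)/32 = π(0.0629⁴ − 0.0486⁴)/32 = 9.890×10^-7 m⁴.
θ = T·L/(G·J) = 594.0 × 1.27 / (75.9×10⁹ × 9.890×10^-7) = 0.01005 rad.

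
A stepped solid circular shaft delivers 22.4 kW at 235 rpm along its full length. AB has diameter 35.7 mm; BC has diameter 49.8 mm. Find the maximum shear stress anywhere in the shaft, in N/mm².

102 N/mm²

ω = 2π·235/60 = 24.61 rad/s, so T = P/ω = 22.4×10³ / 24.61 = 910.2 N·m.
Under the same torque, τ_max = 16T/(πd³) is largest where d is smallest — segment AB (d = 35.7 mm).
τ_max = 16·910.2/(π·(0.0357)³) = 1.019×10^8 Pa.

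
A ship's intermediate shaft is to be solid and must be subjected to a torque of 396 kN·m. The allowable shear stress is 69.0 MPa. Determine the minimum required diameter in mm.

For a solid shaft τ_max = 16T/(πd³), so d = (16T/(π τ_allow))^(1/3) = (16·396000/(π·6.90×10^7))^(1/3) = 0.3080 m.

308 mm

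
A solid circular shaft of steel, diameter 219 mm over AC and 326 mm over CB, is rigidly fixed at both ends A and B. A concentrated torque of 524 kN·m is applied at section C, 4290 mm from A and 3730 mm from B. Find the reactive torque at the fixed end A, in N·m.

78800 N·m

Compatibility: T_A·a/J_AC = T_B·b/J_CB with T_A + T_B = T₀.
J_AC = 2.26×10^-4 m⁴, J_CB = 1.11×10^-3 m⁴, so T_A = T₀·(J_AC/a)/((J_AC/a)+(J_CB/b)) = 78830 N·m, T_B = 445200 N·m.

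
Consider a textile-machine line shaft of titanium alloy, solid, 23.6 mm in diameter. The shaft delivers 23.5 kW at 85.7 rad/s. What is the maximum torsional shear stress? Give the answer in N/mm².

106 N/mm²

ω = 85.7 rad/s, so T = P/ω = 23.5×10³ / 85.70 = 274.2 N·m.
J = πd⁴/32 = π(0.0236)⁴/32 = 3.045×10^-8 m⁴.
τ_max = T·r/J = 274.2 × 0.0118 / 3.045×10^-8 = 1.062×10^8 Pa.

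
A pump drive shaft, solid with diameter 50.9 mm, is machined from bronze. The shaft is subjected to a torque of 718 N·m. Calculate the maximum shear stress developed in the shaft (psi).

4020 psi

J = πd⁴/32 = π(0.0509)⁴/32 = 6.590×10^-7 m⁴.
τ_max = T·r/J = 718.0 × 0.0255 / 6.590×10^-7 = 2.773×10^7 Pa.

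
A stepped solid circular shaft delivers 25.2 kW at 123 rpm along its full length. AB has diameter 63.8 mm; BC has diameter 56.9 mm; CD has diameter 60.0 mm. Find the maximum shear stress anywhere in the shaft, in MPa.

ω = 2π·123/60 = 12.88 rad/s, so T = P/ω = 25.2×10³ / 12.88 = 1956 N·m.
Under the same torque, τ_max = 16T/(πd³) is largest where d is smallest — segment BC (d = 56.9 mm).
τ_max = 16·1956/(π·(0.0569)³) = 5.409×10^7 Pa.

54.1 MPa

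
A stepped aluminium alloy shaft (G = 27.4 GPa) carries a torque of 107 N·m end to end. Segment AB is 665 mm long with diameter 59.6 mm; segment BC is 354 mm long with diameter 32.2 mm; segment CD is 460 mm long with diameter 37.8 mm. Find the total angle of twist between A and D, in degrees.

J_AB = π(0.0596)⁴/32 = 1.24×10^-6 m⁴; J_BC = π(0.0322)⁴/32 = 1.06×10^-7 m⁴; J_CD = π(0.0378)⁴/32 = 2.00×10^-7 m⁴.
θ = (T/G)·Σ L_i/J_i = (107.0/27.4×10⁹)·(0.665/1.24×10^-6 + 0.354/1.06×10^-7 + 0.460/2.00×10^-7) = 0.02416 rad.

1.38°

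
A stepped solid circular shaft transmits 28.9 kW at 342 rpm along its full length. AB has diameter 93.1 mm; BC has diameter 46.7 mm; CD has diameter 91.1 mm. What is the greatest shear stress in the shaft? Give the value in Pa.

ω = 2π·342/60 = 35.81 rad/s, so T = P/ω = 28.9×10³ / 35.81 = 806.9 N·m.
Under the same torque, τ_max = 16T/(πd³) is largest where d is smallest — segment BC (d = 46.7 mm).
τ_max = 16·806.9/(π·(0.0467)³) = 4.035×10^7 Pa.

4.04e7 Pa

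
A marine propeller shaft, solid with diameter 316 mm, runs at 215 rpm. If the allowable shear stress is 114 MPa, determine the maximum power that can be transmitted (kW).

15900 kW

J = πd⁴/32 = π(0.316)⁴/32 = 9.789×10^-4 m⁴.
T_max = τ_allow·J/r = 1.14×10^8 × 9.789×10^-4 / 0.158 = 706300 N·m.
ω = 2π·215/60 = 22.51 rad/s, so P_max = T_max·ω = 1.590×10^7 W.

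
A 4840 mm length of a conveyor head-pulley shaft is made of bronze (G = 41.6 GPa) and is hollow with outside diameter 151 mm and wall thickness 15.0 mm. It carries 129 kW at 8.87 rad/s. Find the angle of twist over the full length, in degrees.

3.23°

ω = 8.87 rad/s, so T = P/ω = 129×10³ / 8.870 = 14540 N·m.
J = π(d_o⁴ − d_i⁴)/32 = π(0.151⁴ − 0.121⁴)/32 = 3.000×10^-5 m⁴.
θ = T·L/(G·J) = 14540 × 4.84 / (41.6×10⁹ × 3.000×10^-5) = 0.05641 rad.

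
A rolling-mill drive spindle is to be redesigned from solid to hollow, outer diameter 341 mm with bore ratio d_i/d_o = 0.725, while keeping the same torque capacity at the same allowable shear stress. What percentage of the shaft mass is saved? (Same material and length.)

Equal τ_max and T ⇒ the solid shaft needs d_s³ = d_o³(1−k⁴), so d_s = 341·(1−0.725⁴)^(1/3) = 306.2 mm.
Area ratio A_h/A_s = d_o²(1−k²)/d_s² = (1−k²)/(1−k⁴)^(2/3) = 0.5885.
Mass saving = 1 − 0.5885 = 41.2 %.

41.2 %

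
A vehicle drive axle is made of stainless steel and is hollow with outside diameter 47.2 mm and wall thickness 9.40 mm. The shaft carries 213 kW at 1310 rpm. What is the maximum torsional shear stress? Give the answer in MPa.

86.5 MPa

ω = 2π·1310/60 = 137.2 rad/s, so T = P/ω = 213×10³ / 137.2 = 1553 N·m.
J = π(d_o⁴ − d_i⁴)/32 = π(0.0472⁴ − 0.0284⁴)/32 = 4.234×10^-7 m⁴.
τ_max = T·r/J = 1553 × 0.0236 / 4.234×10^-7 = 8.654×10^7 Pa.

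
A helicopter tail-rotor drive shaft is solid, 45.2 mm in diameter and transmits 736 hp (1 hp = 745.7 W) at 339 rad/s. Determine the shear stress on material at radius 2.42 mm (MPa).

ω = 339 rad/s, so T = P/ω = 736×745.7 / 339.0 = 1619 N·m.
J = πd⁴/32 = π(0.0452)⁴/32 = 4.098×10^-7 m⁴.
Shear stress varies linearly with radius: τ = T·r/J = 1619 × 0.00242 / 4.098×10^-7 = 9.561×10^6 Pa.

9.56 MPa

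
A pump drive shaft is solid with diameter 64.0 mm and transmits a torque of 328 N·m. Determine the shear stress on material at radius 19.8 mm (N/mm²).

3.94 N/mm²

J = πd⁴/32 = π(0.0640)⁴/32 = 1.647×10^-6 m⁴.
Shear stress varies linearly with radius: τ = T·r/J = 328.0 × 0.0198 / 1.647×10^-6 = 3.943×10^6 Pa.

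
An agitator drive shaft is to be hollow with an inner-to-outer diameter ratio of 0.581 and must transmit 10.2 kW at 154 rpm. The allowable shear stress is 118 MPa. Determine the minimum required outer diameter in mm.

ω = 2π·154/60 = 16.13 rad/s, so T = P/ω = 10.2×10³ / 16.13 = 632.5 N·m.
For a hollow shaft with d_i/d_o = 0.581: τ_max = 16T/(π d_o³ (1−k⁴)), so d_o = [16T/(π τ_allow (1−k⁴))]^(1/3) = [16·632.5/(π·1.18×10^8·0.8861)]^(1/3) = 0.03135 m.

31.3 mm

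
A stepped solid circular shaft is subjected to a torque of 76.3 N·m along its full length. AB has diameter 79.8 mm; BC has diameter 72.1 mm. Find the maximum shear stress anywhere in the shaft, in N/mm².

Under the same torque, τ_max = 16T/(πd³) is largest where d is smallest — segment BC (d = 72.1 mm).
τ_max = 16·76.30/(π·(0.0721)³) = 1.037×10^6 Pa.

1.04 N/mm²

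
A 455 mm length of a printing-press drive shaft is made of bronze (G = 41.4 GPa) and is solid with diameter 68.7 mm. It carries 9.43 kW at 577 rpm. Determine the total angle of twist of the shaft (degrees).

0.0449°

ω = 2π·577/60 = 60.42 rad/s, so T = P/ω = 9.43×10³ / 60.42 = 156.1 N·m.
J = πd⁴/32 = π(0.0687)⁴/32 = 2.187×10^-6 m⁴.
θ = T·L/(G·J) = 156.1 × 0.455 / (41.4×10⁹ × 2.187×10^-6) = 7.843×10^-4 rad.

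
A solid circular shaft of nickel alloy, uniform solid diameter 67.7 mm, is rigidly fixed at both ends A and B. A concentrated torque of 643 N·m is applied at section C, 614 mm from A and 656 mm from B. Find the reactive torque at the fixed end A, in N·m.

332 N·m

With uniform GJ and both ends fixed, compatibility θ_AC = θ_CB gives T_A·a = T_B·b, together with T_A + T_B = T₀.
T_A = T₀·b/(a+b) = 643.0·656/1270 = 332.1 N·m; T_B = 310.9 N·m.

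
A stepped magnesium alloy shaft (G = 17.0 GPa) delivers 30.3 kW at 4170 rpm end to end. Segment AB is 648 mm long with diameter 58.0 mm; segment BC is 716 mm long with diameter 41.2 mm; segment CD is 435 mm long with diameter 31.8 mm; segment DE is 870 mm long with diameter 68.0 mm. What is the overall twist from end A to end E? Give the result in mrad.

32.1 mrad

ω = 2π·4170/60 = 436.7 rad/s, so T = P/ω = 30.3×10³ / 436.7 = 69.39 N·m.
J_AB = π(0.0580)⁴/32 = 1.11×10^-6 m⁴; J_BC = π(0.0412)⁴/32 = 2.83×10^-7 m⁴; J_CD = π(0.0318)⁴/32 = 1.00×10^-7 m⁴; J_DE = π(0.0680)⁴/32 = 2.10×10^-6 m⁴.
θ = (T/G)·Σ L_i/J_i = (69.39/17.0×10⁹)·(0.648/1.11×10^-6 + 0.716/2.83×10^-7 + 0.435/1.00×10^-7 + 0.870/2.10×10^-6) = 0.03209 rad.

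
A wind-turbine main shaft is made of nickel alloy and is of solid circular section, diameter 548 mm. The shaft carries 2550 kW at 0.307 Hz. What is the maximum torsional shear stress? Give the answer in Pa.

ω = 2π·0.307 = 1.929 rad/s, so T = P/ω = 2550×10³ / 1.929 = 1.322e6 N·m.
J = πd⁴/32 = π(0.548)⁴/32 = 8.854×10^-3 m⁴.
τ_max = T·r/J = 1.322e6 × 0.274 / 8.854×10^-3 = 4.091×10^7 Pa.

4.09e7 Pa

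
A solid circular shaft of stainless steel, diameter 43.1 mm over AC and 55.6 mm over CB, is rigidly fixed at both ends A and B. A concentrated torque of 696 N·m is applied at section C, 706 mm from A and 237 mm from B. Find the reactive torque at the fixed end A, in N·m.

Compatibility: T_A·a/J_AC = T_B·b/J_CB with T_A + T_B = T₀.
J_AC = 3.39×10^-7 m⁴, J_CB = 9.38×10^-7 m⁴, so T_A = T₀·(J_AC/a)/((J_AC/a)+(J_CB/b)) = 75.24 N·m, T_B = 620.8 N·m.

75.2 N·m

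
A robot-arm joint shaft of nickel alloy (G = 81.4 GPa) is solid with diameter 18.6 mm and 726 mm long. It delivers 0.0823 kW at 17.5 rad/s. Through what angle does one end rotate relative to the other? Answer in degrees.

ω = 17.5 rad/s, so T = P/ω = 0.0823×10³ / 17.50 = 4.703 N·m.
J = πd⁴/32 = π(0.0186)⁴/32 = 1.175×10^-8 m⁴.
θ = T·L/(G·J) = 4.703 × 0.726 / (81.4×10⁹ × 1.175×10^-8) = 3.570×10^-3 rad.

0.205°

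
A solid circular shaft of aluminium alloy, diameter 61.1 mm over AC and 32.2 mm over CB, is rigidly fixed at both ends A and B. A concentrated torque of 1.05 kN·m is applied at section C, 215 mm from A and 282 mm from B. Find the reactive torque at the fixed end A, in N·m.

992 N·m

Compatibility: T_A·a/J_AC = T_B·b/J_CB with T_A + T_B = T₀.
J_AC = 1.37×10^-6 m⁴, J_CB = 1.06×10^-7 m⁴, so T_A = T₀·(J_AC/a)/((J_AC/a)+(J_CB/b)) = 991.7 N·m, T_B = 58.32 N·m.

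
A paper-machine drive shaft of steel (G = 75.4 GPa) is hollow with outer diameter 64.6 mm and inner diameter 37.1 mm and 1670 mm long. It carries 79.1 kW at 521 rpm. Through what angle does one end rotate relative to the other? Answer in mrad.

21.1 mrad

ω = 2π·521/60 = 54.56 rad/s, so T = P/ω = 79.1×10³ / 54.56 = 1450 N·m.
J = π(d_o⁴ − d_i⁴)/32 = π(0.0646⁴ − 0.0371⁴)/32 = 1.524×10^-6 m⁴.
θ = T·L/(G·J) = 1450 × 1.67 / (75.4×10⁹ × 1.524×10^-6) = 0.02107 rad.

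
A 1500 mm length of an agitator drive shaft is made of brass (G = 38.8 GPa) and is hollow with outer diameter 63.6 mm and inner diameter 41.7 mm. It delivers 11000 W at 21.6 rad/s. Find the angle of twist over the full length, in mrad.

15.0 mrad

ω = 21.6 rad/s, so T = P/ω = 11000 / 21.60 = 509.3 N·m.
J = π(d_o⁴ − d_i⁴)/32 = π(0.0636⁴ − 0.0417⁴)/32 = 1.309×10^-6 m⁴.
θ = T·L/(G·J) = 509.3 × 1.50 / (38.8×10⁹ × 1.309×10^-6) = 0.01504 rad.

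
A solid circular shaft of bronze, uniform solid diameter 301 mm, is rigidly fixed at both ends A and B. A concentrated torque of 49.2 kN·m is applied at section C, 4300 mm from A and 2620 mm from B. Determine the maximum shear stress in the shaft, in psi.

With uniform GJ and both ends fixed, compatibility θ_AC = θ_CB gives T_A·a = T_B·b, together with T_A + T_B = T₀.
T_A = T₀·b/(a+b) = 49200·2620/6920 = 18630 N·m; T_B = 30570 N·m.
τ in each portion: τ_AC = 3.48×10^6 Pa, τ_CB = 5.71×10^6 Pa; maximum is in CB.
τ_max = T_CB·r/J = 30570·0.150/8.06×10^-4 = 5.710×10^6 Pa.

828 psi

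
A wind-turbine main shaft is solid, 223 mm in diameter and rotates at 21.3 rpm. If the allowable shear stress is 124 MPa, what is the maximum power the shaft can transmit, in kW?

J = πd⁴/32 = π(0.223)⁴/32 = 2.428×10^-4 m⁴.
T_max = τ_allow·J/r = 1.24×10^8 × 2.428×10^-4 / 0.112 = 270000 N·m.
ω = 2π·21.3/60 = 2.231 rad/s, so P_max = T_max·ω = 6.022×10^5 W.

602 kW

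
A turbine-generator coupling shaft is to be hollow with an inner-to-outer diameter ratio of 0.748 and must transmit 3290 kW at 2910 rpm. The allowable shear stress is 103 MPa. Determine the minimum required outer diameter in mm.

91.9 mm

ω = 2π·2910/60 = 304.7 rad/s, so T = P/ω = 3290×10³ / 304.7 = 10800 N·m.
For a hollow shaft with d_i/d_o = 0.748: τ_max = 16T/(π d_o³ (1−k⁴)), so d_o = [16T/(π τ_allow (1−k⁴))]^(1/3) = [16·10800/(π·1.03×10^8·0.6870)]^(1/3) = 0.09194 m.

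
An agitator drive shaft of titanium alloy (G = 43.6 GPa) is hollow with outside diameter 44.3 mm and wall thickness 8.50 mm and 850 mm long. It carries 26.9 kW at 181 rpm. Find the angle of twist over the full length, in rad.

0.0855 rad

ω = 2π·181/60 = 18.95 rad/s, so T = P/ω = 26.9×10³ / 18.95 = 1419 N·m.
J = π(d_o⁴ − d_i⁴)/32 = π(0.0443⁴ − 0.0273⁴)/32 = 3.236×10^-7 m⁴.
θ = T·L/(G·J) = 1419 × 0.850 / (43.6×10⁹ × 3.236×10^-7) = 0.08551 rad.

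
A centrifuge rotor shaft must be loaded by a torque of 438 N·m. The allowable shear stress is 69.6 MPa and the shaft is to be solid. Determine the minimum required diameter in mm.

For a solid shaft τ_max = 16T/(πd³), so d = (16T/(π τ_allow))^(1/3) = (16·438.0/(π·6.96×10^7))^(1/3) = 0.03176 m.

31.8 mm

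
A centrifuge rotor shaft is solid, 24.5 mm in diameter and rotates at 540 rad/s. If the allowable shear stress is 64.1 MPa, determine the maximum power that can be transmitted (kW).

99.9 kW

J = πd⁴/32 = π(0.0245)⁴/32 = 3.537×10^-8 m⁴.
T_max = τ_allow·J/r = 6.41×10^7 × 3.537×10^-8 / 0.0123 = 185.1 N·m.
ω = 540 rad/s, so P_max = T_max·ω = 9.995×10^4 W.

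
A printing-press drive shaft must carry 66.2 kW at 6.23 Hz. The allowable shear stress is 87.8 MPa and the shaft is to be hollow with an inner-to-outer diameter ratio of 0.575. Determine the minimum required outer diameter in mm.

47.9 mm

ω = 2π·6.23 = 39.14 rad/s, so T = P/ω = 66.2×10³ / 39.14 = 1691 N·m.
For a hollow shaft with d_i/d_o = 0.575: τ_max = 16T/(π d_o³ (1−k⁴)), so d_o = [16T/(π τ_allow (1−k⁴))]^(1/3) = [16·1691/(π·8.78×10^7·0.8907)]^(1/3) = 0.04793 m.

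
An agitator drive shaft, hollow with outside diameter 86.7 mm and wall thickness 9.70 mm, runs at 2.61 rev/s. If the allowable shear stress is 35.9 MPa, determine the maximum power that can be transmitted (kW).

48.0 kW

J = π(d_o⁴ − d_i⁴)/32 = π(0.0867⁴ − 0.0673⁴)/32 = 3.533×10^-6 m⁴.
T_max = τ_allow·J/r = 3.59×10^7 × 3.533×10^-6 / 0.0433 = 2926 N·m.
ω = 2π·2.61 = 16.40 rad/s, so P_max = T_max·ω = 4.798×10^4 W.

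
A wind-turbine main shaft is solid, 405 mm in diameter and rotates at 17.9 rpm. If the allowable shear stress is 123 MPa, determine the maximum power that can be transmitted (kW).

J = πd⁴/32 = π(0.405)⁴/32 = 2.641×10^-3 m⁴.
T_max = τ_allow·J/r = 1.23×10^8 × 2.641×10^-3 / 0.203 = 1.604e6 N·m.
ω = 2π·17.9/60 = 1.874 rad/s, so P_max = T_max·ω = 3.007×10^6 W.

3010 kW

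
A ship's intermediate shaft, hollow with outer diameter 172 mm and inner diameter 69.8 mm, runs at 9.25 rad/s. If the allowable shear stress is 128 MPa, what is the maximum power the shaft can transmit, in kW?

J = π(d_o⁴ − d_i⁴)/32 = π(0.172⁴ − 0.0698⁴)/32 = 8.359×10^-5 m⁴.
T_max = τ_allow·J/r = 1.28×10^8 × 8.359×10^-5 / 0.0860 = 124400 N·m.
ω = 9.25 rad/s, so P_max = T_max·ω = 1.151×10^6 W.

1150 kW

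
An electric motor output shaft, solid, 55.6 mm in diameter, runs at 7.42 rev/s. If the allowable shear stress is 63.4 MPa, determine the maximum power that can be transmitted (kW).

99.8 kW

J = πd⁴/32 = π(0.0556)⁴/32 = 9.382×10^-7 m⁴.
T_max = τ_allow·J/r = 6.34×10^7 × 9.382×10^-7 / 0.0278 = 2140 N·m.
ω = 2π·7.42 = 46.62 rad/s, so P_max = T_max·ω = 9.975×10^4 W.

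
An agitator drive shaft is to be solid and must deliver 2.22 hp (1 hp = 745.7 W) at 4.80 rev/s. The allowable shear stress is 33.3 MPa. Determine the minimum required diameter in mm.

20.3 mm

ω = 2π·4.80 = 30.16 rad/s, so T = P/ω = 2.22×745.7 / 30.16 = 54.89 N·m.
For a solid shaft τ_max = 16T/(πd³), so d = (16T/(π τ_allow))^(1/3) = (16·54.89/(π·3.33×10^7))^(1/3) = 0.02032 m.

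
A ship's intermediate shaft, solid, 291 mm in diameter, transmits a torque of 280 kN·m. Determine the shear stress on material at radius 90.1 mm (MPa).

J = πd⁴/32 = π(0.291)⁴/32 = 7.040×10^-4 m⁴.
Shear stress varies linearly with radius: τ = T·r/J = 280000 × 0.0901 / 7.040×10^-4 = 3.584×10^7 Pa.

35.8 MPa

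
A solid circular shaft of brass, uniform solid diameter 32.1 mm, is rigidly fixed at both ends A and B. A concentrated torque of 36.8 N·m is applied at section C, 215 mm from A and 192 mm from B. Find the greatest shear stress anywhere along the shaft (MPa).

With uniform GJ and both ends fixed, compatibility θ_AC = θ_CB gives T_A·a = T_B·b, together with T_A + T_B = T₀.
T_A = T₀·b/(a+b) = 36.80·192/407.0 = 17.36 N·m; T_B = 19.44 N·m.
τ in each portion: τ_AC = 2.67×10^6 Pa, τ_CB = 2.99×10^6 Pa; maximum is in CB.
τ_max = T_CB·r/J = 19.44·0.0161/1.04×10^-7 = 2.993×10^6 Pa.

2.99 MPa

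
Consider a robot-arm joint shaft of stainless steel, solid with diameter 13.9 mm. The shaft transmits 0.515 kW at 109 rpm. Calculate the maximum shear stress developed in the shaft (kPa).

ω = 2π·109/60 = 11.41 rad/s, so T = P/ω = 0.515×10³ / 11.41 = 45.12 N·m.
J = πd⁴/32 = π(0.0139)⁴/32 = 3.665×10^-9 m⁴.
τ_max = T·r/J = 45.12 × 0.00695 / 3.665×10^-9 = 8.556×10^7 Pa.

85600 kPa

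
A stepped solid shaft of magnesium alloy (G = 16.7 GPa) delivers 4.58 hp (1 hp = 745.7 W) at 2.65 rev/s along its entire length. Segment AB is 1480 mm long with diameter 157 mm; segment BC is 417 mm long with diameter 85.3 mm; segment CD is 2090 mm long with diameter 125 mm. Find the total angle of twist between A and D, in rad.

ω = 2π·2.65 = 16.65 rad/s, so T = P/ω = 4.58×745.7 / 16.65 = 205.1 N·m.
J_AB = π(0.157)⁴/32 = 5.96×10^-5 m⁴; J_BC = π(0.0853)⁴/32 = 5.20×10^-6 m⁴; J_CD = π(0.125)⁴/32 = 2.40×10^-5 m⁴.
θ = (T/G)·Σ L_i/J_i = (205.1/16.7×10⁹)·(1.48/5.96×10^-5 + 0.417/5.20×10^-6 + 2.09/2.40×10^-5) = 2.361×10^-3 rad.

0.00236 rad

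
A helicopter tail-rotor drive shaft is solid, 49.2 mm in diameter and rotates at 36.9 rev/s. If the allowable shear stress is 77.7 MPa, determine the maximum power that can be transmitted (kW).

J = πd⁴/32 = π(0.0492)⁴/32 = 5.753×10^-7 m⁴.
T_max = τ_allow·J/r = 7.77×10^7 × 5.753×10^-7 / 0.0246 = 1817 N·m.
ω = 2π·36.9 = 231.8 rad/s, so P_max = T_max·ω = 4.213×10^5 W.

421 kW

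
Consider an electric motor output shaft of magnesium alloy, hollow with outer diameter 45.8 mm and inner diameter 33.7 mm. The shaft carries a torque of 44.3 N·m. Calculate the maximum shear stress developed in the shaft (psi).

482 psi

J = π(d_o⁴ − d_i⁴)/32 = π(0.0458⁴ − 0.0337⁴)/32 = 3.054×10^-7 m⁴.
τ_max = T·r/J = 44.30 × 0.0229 / 3.054×10^-7 = 3.322×10^6 Pa.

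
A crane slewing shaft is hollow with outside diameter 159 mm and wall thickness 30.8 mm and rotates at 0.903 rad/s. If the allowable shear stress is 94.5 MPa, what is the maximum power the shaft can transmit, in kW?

J = π(d_o⁴ − d_i⁴)/32 = π(0.159⁴ − 0.0974⁴)/32 = 5.391×10^-5 m⁴.
T_max = τ_allow·J/r = 9.45×10^7 × 5.391×10^-5 / 0.0795 = 64080 N·m.
ω = 0.903 rad/s, so P_max = T_max·ω = 5.787×10^4 W.

57.9 kW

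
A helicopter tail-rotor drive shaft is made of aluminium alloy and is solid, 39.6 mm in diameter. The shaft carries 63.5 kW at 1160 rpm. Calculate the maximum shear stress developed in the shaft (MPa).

42.9 MPa

ω = 2π·1160/60 = 121.5 rad/s, so T = P/ω = 63.5×10³ / 121.5 = 522.7 N·m.
J = πd⁴/32 = π(0.0396)⁴/32 = 2.414×10^-7 m⁴.
τ_max = T·r/J = 522.7 × 0.0198 / 2.414×10^-7 = 4.287×10^7 Pa.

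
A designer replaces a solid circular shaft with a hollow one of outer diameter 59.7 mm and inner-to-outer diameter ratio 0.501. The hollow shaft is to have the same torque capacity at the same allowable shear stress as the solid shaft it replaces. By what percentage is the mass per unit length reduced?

Equal τ_max and T ⇒ the solid shaft needs d_s³ = d_o³(1−k⁴), so d_s = 59.7·(1−0.501⁴)^(1/3) = 58.42 mm.
Area ratio A_h/A_s = d_o²(1−k²)/d_s² = (1−k²)/(1−k⁴)^(2/3) = 0.7822.
Mass saving = 1 − 0.7822 = 21.8 %.

21.8 %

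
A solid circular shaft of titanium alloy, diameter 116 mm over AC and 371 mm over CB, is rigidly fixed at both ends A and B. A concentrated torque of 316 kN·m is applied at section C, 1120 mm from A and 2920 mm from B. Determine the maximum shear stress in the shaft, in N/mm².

Compatibility: T_A·a/J_AC = T_B·b/J_CB with T_A + T_B = T₀.
J_AC = 1.78×10^-5 m⁴, J_CB = 1.86×10^-3 m⁴, so T_A = T₀·(J_AC/a)/((J_AC/a)+(J_CB/b)) = 7682 N·m, T_B = 308300 N·m.
τ in each portion: τ_AC = 2.51×10^7 Pa, τ_CB = 3.08×10^7 Pa; maximum is in CB.
τ_max = T_CB·r/J = 308300·0.185/1.86×10^-3 = 3.075×10^7 Pa.

30.8 N/mm²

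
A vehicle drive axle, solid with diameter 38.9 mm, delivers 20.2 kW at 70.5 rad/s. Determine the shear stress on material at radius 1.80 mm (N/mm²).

ω = 70.5 rad/s, so T = P/ω = 20.2×10³ / 70.50 = 286.5 N·m.
J = πd⁴/32 = π(0.0389)⁴/32 = 2.248×10^-7 m⁴.
Shear stress varies linearly with radius: τ = T·r/J = 286.5 × 0.00180 / 2.248×10^-7 = 2.294×10^6 Pa.

2.29 N/mm²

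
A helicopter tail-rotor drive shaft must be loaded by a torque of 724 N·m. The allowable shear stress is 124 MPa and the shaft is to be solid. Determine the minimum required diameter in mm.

For a solid shaft τ_max = 16T/(πd³), so d = (16T/(π τ_allow))^(1/3) = (16·724.0/(π·1.24×10^8))^(1/3) = 0.03098 m.

31.0 mm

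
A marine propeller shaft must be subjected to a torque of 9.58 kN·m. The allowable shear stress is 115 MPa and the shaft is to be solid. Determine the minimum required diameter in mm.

For a solid shaft τ_max = 16T/(πd³), so d = (16T/(π τ_allow))^(1/3) = (16·9580/(π·1.15×10^8))^(1/3) = 0.07514 m.

75.1 mm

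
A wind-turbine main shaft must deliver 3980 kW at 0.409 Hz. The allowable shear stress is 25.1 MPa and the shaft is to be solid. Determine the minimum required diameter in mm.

ω = 2π·0.409 = 2.570 rad/s, so T = P/ω = 3980×10³ / 2.570 = 1.549e6 N·m.
For a solid shaft τ_max = 16T/(πd³), so d = (16T/(π τ_allow))^(1/3) = (16·1.549e6/(π·2.51×10^7))^(1/3) = 0.6799 m.

680 mm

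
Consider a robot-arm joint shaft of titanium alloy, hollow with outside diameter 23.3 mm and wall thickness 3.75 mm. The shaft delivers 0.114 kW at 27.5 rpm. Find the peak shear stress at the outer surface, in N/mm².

ω = 2π·27.5/60 = 2.880 rad/s, so T = P/ω = 0.114×10³ / 2.880 = 39.59 N·m.
J = π(d_o⁴ − d_i⁴)/32 = π(0.0233⁴ − 0.0158⁴)/32 = 2.282×10^-8 m⁴.
τ_max = T·r/J = 39.59 × 0.0117 / 2.282×10^-8 = 2.021×10^7 Pa.

20.2 N/mm²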